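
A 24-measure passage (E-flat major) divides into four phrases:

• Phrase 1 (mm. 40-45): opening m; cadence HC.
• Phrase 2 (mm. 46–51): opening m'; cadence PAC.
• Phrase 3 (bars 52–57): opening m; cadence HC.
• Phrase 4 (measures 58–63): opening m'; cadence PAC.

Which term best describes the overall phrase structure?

The cadence pattern HC–PAC–HC–PAC is weak–strong twice, and phrases 3–4 restate phrases 1–2: a period heard twice, not a double period (which would end weakly at phrase 2).

repeated period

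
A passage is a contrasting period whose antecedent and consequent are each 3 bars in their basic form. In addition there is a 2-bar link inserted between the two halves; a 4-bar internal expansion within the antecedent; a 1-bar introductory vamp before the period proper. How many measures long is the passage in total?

Basic contrasting period: 3 + 3 = 6 bars.
6 (basic form) + 2 (link) + 4 (internal expansion) + 1 (introduction) = 13.

13 measures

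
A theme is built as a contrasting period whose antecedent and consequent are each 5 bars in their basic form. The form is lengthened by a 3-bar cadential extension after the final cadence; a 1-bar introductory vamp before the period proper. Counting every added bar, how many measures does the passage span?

Basic contrasting period: 5 + 5 = 10 bars.
10 (basic form) + 3 (cadential extension) + 1 (introduction) = 14.

14 measures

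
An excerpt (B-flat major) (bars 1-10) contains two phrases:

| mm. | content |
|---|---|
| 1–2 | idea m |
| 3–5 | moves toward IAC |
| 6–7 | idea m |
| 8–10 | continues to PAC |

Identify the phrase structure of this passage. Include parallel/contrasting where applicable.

Phrase 1 ends with an imperfect authentic cadence (weaker) and phrase 2 with a perfect authentic cadence (stronger): antecedent + consequent = a period.
The two phrases open with the same material (m / m), so the period is parallel.

parallel period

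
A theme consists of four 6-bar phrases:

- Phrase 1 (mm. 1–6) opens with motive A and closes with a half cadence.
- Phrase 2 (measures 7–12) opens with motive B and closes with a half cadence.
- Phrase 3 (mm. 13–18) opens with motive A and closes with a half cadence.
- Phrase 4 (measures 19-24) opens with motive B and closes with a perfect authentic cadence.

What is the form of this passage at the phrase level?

Four phrases in two halves: the first half (mm. 1-12) ends with a half cadence, the second (bars 13-24) with a perfect authentic cadence — a large antecedent–consequent pair, i.e. a double period.
Phrase 3 begins with the same material as phrase 1, making it parallel.

parallel double period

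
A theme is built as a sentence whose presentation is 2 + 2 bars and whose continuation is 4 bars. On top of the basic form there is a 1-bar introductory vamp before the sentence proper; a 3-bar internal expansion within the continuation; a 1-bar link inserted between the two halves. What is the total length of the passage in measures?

13 measures

Basic sentence: 2 + 2 + 4 = 8 bars.
8 (basic form) + 1 (introduction) + 3 (internal expansion) + 1 (link) = 13.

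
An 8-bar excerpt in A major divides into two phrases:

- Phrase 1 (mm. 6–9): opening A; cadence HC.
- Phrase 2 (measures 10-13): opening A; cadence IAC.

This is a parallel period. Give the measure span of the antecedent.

measures 6–9

The phrase ending with the weaker cadence (half cadence) is the antecedent; the one ending more conclusively (imperfect authentic cadence) is the consequent. The antecedent is measures 6–9.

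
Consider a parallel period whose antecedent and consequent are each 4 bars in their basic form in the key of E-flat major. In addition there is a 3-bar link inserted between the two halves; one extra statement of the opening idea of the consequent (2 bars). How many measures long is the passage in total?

Basic parallel period: 4 + 4 = 8 bars.
8 (basic form) + 3 (link) + 2 (extra statement) = 13.

13 measures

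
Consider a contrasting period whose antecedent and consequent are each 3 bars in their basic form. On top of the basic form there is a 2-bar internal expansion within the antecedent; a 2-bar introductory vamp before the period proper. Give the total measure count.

Basic contrasting period: 3 + 3 = 6 bars.
6 (basic form) + 2 (internal expansion) + 2 (introduction) = 10.

10 measures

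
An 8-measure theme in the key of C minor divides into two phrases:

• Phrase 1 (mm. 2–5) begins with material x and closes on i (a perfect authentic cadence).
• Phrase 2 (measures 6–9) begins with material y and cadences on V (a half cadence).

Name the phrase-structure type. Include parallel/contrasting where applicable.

The second phrase closes with a half cadence, which is not stronger than the first phrase's perfect authentic cadence; without a weak→strong cadential pair there is no antecedent–consequent relationship, so this is a phrase group rather than a period.

phrase group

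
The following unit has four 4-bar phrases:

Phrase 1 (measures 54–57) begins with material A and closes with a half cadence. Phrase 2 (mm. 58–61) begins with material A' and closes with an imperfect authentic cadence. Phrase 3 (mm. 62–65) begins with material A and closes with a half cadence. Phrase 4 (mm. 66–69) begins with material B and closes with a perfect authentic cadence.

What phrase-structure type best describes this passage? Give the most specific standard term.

Four phrases in two halves: the first half (mm. 54-61) ends with an imperfect authentic cadence, the second (mm. 62-69) with a perfect authentic cadence — a large antecedent–consequent pair, i.e. a double period.
Phrase 3 begins with the same material as phrase 1, making it parallel.

parallel double period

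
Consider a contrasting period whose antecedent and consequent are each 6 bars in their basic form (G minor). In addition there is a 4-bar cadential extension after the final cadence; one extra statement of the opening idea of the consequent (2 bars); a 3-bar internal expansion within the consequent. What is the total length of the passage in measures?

Basic contrasting period: 6 + 6 = 12 bars.
12 (basic form) + 4 (cadential extension) + 2 (extra statement) + 3 (internal expansion) = 21.

21 measures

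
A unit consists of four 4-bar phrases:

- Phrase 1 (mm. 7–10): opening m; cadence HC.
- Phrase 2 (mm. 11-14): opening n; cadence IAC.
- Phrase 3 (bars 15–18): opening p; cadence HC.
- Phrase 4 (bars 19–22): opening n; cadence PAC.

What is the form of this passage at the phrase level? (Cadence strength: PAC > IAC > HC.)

Four phrases in two halves: the first half (measures 7–14) ends with an imperfect authentic cadence, the second (mm. 15–22) with a perfect authentic cadence — a large antecedent–consequent pair, i.e. a double period.
Phrase 3 begins with different material from phrase 1, making it contrasting.

contrasting double period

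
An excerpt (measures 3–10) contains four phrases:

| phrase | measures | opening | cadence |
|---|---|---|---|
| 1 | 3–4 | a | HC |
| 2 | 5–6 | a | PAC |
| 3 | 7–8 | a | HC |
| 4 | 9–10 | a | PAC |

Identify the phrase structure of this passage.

The cadence pattern HC–PAC–HC–PAC is weak–strong twice, and phrases 3–4 restate phrases 1–2: a period heard twice, not a double period (which would end weakly at phrase 2).

repeated period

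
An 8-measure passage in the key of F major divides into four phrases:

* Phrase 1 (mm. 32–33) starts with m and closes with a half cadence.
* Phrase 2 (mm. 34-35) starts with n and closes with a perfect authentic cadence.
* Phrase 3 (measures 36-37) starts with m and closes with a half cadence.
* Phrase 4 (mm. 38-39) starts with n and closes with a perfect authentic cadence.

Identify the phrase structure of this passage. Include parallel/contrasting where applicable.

repeated period

The cadence pattern HC–PAC–HC–PAC is weak–strong twice, and phrases 3–4 restate phrases 1–2: a period heard twice, not a double period (which would end weakly at phrase 2).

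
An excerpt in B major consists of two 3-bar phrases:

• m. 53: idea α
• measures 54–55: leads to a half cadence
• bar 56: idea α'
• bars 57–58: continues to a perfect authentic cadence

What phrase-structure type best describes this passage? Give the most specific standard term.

Phrase 1 ends with a half cadence (weaker) and phrase 2 with a perfect authentic cadence (stronger): antecedent + consequent = a period.
The two phrases open with the same material (α / α'), so the period is parallel.

parallel period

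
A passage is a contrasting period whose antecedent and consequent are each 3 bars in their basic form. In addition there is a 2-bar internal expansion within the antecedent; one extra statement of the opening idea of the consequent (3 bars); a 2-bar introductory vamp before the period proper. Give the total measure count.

13 measures

Basic contrasting period: 3 + 3 = 6 bars.
6 (basic form) + 2 (internal expansion) + 3 (extra statement) + 2 (introduction) = 13.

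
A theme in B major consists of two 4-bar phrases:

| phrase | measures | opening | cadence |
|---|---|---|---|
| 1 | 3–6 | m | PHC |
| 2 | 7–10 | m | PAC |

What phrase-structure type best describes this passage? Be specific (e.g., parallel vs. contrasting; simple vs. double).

Phrase 1 ends with a Phrygian half cadence (weaker) and phrase 2 with a perfect authentic cadence (stronger): antecedent + consequent = a period.
The two phrases open with the same material (m / m), so the period is parallel.

parallel period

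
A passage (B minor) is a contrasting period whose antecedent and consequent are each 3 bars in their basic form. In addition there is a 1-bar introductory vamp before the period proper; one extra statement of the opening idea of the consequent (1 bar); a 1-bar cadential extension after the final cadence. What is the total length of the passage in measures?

9 measures

Basic contrasting period: 3 + 3 = 6 bars.
6 (basic form) + 1 (introduction) + 1 (extra statement) + 1 (cadential extension) = 9.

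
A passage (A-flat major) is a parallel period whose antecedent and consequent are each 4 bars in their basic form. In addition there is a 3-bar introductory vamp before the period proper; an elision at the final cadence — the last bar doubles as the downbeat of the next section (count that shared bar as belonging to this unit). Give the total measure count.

11 measures

Basic parallel period: 4 + 4 = 8 bars.
8 (basic form) + 3 (introduction) = 11.
The elision shares a bar with the next section but does not change this unit's count.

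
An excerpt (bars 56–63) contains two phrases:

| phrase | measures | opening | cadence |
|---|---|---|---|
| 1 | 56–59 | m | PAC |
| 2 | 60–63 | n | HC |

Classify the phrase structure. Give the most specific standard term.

The second phrase closes with a half cadence, which is not stronger than the first phrase's perfect authentic cadence; without a weak→strong cadential pair there is no antecedent–consequent relationship, so this is a phrase group rather than a period.

phrase group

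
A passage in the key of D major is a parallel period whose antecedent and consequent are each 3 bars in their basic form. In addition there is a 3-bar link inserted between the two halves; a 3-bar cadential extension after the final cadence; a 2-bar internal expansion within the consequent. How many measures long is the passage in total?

14 measures

Basic parallel period: 3 + 3 = 6 bars.
6 (basic form) + 3 (link) + 3 (cadential extension) + 2 (internal expansion) = 14.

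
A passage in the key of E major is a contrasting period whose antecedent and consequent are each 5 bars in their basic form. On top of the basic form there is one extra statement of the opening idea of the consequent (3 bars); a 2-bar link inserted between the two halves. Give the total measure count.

Basic contrasting period: 5 + 5 = 10 bars.
10 (basic form) + 3 (extra statement) + 2 (link) = 15.

15 measures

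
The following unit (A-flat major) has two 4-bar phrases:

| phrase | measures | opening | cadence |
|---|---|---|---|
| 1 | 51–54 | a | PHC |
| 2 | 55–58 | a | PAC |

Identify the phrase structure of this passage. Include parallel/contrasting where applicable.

parallel period

Phrase 1 ends with a Phrygian half cadence (weaker) and phrase 2 with a perfect authentic cadence (stronger): antecedent + consequent = a period.
The two phrases open with the same material (a / a), so the period is parallel.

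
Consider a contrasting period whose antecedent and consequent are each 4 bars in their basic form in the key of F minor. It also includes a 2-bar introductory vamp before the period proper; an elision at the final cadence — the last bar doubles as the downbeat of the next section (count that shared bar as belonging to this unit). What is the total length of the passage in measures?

Basic contrasting period: 4 + 4 = 8 bars.
8 (basic form) + 2 (introduction) = 10.
The elision shares a bar with the next section but does not change this unit's count.

10 measures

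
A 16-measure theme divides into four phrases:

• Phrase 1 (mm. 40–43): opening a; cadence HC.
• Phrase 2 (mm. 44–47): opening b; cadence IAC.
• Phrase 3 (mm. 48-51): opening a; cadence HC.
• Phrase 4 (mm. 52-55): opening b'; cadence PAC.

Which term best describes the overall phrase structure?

Four phrases in two halves: the first half (mm. 40-47) ends with an imperfect authentic cadence, the second (bars 48–55) with a perfect authentic cadence — a large antecedent–consequent pair, i.e. a double period.
Phrase 3 begins with the same material as phrase 1, making it parallel.

parallel double period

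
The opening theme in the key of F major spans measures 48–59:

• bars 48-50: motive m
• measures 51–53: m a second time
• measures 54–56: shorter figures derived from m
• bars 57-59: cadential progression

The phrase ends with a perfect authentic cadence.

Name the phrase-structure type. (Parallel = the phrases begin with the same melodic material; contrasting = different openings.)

Basic idea (bars 48–50) + its repetition (mm. 51-53) form the presentation; fragmentation and cadence (mm. 54–59) form the continuation — the 12-bar whole is a sentence.

sentence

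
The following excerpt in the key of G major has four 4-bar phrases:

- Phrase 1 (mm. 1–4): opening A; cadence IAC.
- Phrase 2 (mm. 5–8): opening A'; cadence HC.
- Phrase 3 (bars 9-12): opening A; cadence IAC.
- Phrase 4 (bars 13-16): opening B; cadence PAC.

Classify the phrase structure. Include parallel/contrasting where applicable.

Four phrases in two halves: the first half (mm. 1-8) ends with a half cadence, the second (bars 9–16) with a perfect authentic cadence — a large antecedent–consequent pair, i.e. a double period.
Phrase 3 begins with the same material as phrase 1, making it parallel.

parallel double period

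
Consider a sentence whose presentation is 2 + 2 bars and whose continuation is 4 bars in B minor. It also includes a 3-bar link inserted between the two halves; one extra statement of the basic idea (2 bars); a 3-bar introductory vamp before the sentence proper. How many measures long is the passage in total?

Basic sentence: 2 + 2 + 4 = 8 bars.
8 (basic form) + 3 (link) + 2 (extra statement) + 3 (introduction) = 16.

16 measures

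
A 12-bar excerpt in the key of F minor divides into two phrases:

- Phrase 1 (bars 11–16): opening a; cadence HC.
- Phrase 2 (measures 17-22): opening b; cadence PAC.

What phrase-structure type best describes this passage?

Phrase 1 ends with a half cadence (weaker) and phrase 2 with a perfect authentic cadence (stronger): antecedent + consequent = a period.
The two phrases open with different material (a / b), so the period is contrasting.

contrasting period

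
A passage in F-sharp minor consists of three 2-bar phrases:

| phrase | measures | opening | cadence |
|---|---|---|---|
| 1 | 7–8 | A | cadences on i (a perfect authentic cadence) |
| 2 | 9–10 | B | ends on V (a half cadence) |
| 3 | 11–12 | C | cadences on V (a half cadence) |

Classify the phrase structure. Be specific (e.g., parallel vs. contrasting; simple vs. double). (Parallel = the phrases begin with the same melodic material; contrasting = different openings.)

phrase group

The final phrase closes with a half cadence, which is not stronger than the preceding half cadence; the 3 phrases lack an overall antecedent–consequent design and so form a phrase group.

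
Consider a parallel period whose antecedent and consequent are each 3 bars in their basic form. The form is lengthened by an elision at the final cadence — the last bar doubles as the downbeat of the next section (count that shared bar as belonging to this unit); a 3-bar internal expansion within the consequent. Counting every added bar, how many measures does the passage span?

9 measures

Basic parallel period: 3 + 3 = 6 bars.
6 (basic form) + 3 (internal expansion) = 9.
The elision shares a bar with the next section but does not change this unit's count.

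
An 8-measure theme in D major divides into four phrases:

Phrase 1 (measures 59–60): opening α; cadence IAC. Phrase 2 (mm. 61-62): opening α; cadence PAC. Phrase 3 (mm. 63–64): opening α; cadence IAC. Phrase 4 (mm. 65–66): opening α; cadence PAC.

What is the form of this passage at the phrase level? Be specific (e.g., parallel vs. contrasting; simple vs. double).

The cadence pattern IAC–PAC–IAC–PAC is weak–strong twice, and phrases 3–4 restate phrases 1–2: a period heard twice, not a double period (which would end weakly at phrase 2).

repeated period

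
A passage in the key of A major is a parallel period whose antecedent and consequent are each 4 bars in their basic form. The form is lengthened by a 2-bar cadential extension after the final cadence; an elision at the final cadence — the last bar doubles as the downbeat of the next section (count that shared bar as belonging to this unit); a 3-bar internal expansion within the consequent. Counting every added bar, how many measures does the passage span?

13 measures

Basic parallel period: 4 + 4 = 8 bars.
8 (basic form) + 2 (cadential extension) + 3 (internal expansion) = 13.
The elision shares a bar with the next section but does not change this unit's count.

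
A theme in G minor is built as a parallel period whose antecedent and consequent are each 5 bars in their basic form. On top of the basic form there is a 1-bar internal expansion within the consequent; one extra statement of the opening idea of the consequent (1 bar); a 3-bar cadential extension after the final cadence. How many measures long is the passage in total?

15 measures

Basic parallel period: 5 + 5 = 10 bars.
10 (basic form) + 1 (internal expansion) + 1 (extra statement) + 3 (cadential extension) = 15.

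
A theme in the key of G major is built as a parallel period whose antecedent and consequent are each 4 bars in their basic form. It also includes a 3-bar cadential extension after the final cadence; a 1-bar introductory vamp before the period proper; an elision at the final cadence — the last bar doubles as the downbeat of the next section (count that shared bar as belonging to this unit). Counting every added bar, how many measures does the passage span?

Basic parallel period: 4 + 4 = 8 bars.
8 (basic form) + 3 (cadential extension) + 1 (introduction) = 12.
The elision shares a bar with the next section but does not change this unit's count.

12 measures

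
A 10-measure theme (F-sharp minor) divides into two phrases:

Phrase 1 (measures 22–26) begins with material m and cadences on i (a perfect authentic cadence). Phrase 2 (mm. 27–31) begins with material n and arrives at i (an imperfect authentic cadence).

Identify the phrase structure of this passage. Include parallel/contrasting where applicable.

phrase group

The second phrase closes with an imperfect authentic cadence, which is not stronger than the first phrase's perfect authentic cadence; without a weak→strong cadential pair there is no antecedent–consequent relationship, so this is a phrase group rather than a period.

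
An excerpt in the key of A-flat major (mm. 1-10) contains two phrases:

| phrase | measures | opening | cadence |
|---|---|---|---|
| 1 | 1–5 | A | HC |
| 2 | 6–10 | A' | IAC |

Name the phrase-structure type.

parallel period

Phrase 1 ends with a half cadence (weaker) and phrase 2 with an imperfect authentic cadence (stronger): antecedent + consequent = a period.
The two phrases open with the same material (A / A'), so the period is parallel.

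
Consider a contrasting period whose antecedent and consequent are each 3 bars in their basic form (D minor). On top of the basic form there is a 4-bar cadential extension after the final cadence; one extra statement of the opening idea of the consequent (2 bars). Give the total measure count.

Basic contrasting period: 3 + 3 = 6 bars.
6 (basic form) + 4 (cadential extension) + 2 (extra statement) = 12.

12 measures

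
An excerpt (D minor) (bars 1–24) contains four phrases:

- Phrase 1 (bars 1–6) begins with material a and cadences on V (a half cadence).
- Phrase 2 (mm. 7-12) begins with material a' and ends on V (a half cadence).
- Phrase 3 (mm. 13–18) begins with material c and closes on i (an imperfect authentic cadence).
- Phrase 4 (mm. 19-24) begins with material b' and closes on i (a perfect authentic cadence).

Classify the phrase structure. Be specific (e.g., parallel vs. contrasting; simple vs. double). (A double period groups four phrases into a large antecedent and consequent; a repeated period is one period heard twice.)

contrasting double period

Four phrases in two halves: the first half (mm. 1–12) ends with a half cadence, the second (bars 13-24) with a perfect authentic cadence — a large antecedent–consequent pair, i.e. a double period.
Phrase 3 begins with different material from phrase 1, making it contrasting.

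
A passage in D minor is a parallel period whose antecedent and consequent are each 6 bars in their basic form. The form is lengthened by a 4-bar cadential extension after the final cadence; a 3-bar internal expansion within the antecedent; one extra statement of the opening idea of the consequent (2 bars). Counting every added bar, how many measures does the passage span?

21 measures

Basic parallel period: 6 + 6 = 12 bars.
12 (basic form) + 4 (cadential extension) + 3 (internal expansion) + 2 (extra statement) = 21.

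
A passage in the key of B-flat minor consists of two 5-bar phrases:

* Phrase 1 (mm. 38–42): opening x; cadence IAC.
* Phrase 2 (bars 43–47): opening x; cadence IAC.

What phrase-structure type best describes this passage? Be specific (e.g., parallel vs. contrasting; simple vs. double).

repeated phrase

Both phrases have the same opening (x) and the same cadence (imperfect authentic cadence): the second is a restatement, not a consequent, so this is a repeated phrase rather than a period.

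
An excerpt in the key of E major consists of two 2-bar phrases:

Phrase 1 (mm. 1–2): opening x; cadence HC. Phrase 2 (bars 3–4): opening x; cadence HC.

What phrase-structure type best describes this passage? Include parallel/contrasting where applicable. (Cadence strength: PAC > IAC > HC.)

Both phrases have the same opening (x) and the same cadence (half cadence): the second is a restatement, not a consequent, so this is a repeated phrase rather than a period.

repeated phrase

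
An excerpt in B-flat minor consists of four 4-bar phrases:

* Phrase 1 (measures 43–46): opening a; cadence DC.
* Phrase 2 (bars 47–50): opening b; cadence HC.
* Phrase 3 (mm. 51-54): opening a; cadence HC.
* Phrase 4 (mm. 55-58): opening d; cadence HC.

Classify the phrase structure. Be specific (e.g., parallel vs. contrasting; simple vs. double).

phrase group

Phrase 4 ends with a half cadence, no stronger than phrase 2's half cadence, so the four phrases do not form a double period; nor do phrases 3–4 duplicate 1–2, so it is not a repeated period. With no phrase reaching a conclusive cadence, the passage is a phrase group.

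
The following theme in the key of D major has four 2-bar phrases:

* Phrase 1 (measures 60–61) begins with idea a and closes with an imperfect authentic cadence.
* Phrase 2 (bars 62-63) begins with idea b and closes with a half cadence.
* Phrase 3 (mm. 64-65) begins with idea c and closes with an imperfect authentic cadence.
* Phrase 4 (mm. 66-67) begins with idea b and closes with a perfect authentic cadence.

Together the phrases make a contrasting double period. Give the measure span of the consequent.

measures 64–67

In a double period the first pair of phrases (ending half cadence) is the large antecedent and the second pair (ending perfect authentic cadence) is the large consequent; the consequent is measures 64–67.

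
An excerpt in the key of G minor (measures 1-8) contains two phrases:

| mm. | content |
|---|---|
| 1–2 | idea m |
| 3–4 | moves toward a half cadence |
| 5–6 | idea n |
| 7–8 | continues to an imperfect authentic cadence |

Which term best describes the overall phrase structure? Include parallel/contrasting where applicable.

Phrase 1 ends with a half cadence (weaker) and phrase 2 with an imperfect authentic cadence (stronger): antecedent + consequent = a period.
The two phrases open with different material (m / n), so the period is contrasting.

contrasting period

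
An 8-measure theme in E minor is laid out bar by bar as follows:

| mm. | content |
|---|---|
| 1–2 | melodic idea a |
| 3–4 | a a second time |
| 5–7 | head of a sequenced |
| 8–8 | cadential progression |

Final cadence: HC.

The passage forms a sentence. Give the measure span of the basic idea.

measures 1–2

The presentation of a sentence is the basic idea (mm. 1–2) plus its repetition (measures 3-4); the basic idea is therefore mm. 1–2.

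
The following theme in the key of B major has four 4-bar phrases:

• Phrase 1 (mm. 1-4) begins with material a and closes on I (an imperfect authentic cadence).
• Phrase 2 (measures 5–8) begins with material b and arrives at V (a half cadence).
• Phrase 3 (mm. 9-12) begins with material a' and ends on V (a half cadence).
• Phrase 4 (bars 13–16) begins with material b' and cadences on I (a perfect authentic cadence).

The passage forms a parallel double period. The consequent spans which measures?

measures 9–16

In a double period the four phrases pair into a large antecedent (phrases 1–2, ending half cadence) and a large consequent (phrases 3–4, ending perfect authentic cadence). The consequent spans mm. 9–16.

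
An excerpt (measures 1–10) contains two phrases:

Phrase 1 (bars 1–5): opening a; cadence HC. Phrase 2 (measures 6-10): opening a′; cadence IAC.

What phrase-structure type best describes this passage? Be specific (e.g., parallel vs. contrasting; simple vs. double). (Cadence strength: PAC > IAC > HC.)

parallel period

Phrase 1 ends with a half cadence (weaker) and phrase 2 with an imperfect authentic cadence (stronger): antecedent + consequent = a period.
The two phrases open with the same material (a / a′), so the period is parallel.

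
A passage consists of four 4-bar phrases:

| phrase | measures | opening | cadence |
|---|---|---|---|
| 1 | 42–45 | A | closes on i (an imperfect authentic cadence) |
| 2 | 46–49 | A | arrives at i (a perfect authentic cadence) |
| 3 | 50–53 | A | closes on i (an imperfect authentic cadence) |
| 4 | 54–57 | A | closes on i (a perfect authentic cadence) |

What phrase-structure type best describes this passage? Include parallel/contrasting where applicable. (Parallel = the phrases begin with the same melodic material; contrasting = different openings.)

repeated period

The cadence pattern IAC–PAC–IAC–PAC is weak–strong twice, and phrases 3–4 restate phrases 1–2: a period heard twice, not a double period (which would end weakly at phrase 2).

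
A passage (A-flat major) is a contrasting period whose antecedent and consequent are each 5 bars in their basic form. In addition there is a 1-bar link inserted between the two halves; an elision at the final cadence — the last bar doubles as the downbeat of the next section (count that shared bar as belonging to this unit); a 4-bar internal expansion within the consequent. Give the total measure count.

Basic contrasting period: 5 + 5 = 10 bars.
10 (basic form) + 1 (link) + 4 (internal expansion) = 15.
The elision shares a bar with the next section but does not change this unit's count.

15 measures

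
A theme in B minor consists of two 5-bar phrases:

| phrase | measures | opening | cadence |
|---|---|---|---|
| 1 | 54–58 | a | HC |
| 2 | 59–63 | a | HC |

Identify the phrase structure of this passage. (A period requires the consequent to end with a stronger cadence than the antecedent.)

repeated phrase

Both phrases have the same opening (a) and the same cadence (half cadence): the second is a restatement, not a consequent, so this is a repeated phrase rather than a period.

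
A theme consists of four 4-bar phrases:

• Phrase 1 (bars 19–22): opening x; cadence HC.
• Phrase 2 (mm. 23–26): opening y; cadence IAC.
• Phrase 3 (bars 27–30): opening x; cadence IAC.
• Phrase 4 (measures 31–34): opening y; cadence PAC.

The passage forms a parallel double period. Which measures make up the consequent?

measures 27–34

In a double period the first pair of phrases (ending imperfect authentic cadence) is the large antecedent and the second pair (ending perfect authentic cadence) is the large consequent; the consequent is measures 27–34.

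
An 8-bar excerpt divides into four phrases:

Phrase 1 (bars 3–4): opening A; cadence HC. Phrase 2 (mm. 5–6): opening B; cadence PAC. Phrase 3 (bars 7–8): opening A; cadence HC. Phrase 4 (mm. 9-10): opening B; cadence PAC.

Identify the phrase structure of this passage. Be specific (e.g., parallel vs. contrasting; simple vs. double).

repeated period

The cadence pattern HC–PAC–HC–PAC is weak–strong twice, and phrases 3–4 restate phrases 1–2: a period heard twice, not a double period (which would end weakly at phrase 2).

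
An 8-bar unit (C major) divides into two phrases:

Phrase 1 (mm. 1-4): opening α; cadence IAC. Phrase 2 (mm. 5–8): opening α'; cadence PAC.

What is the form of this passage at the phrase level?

Phrase 1 ends with an imperfect authentic cadence (weaker) and phrase 2 with a perfect authentic cadence (stronger): antecedent + consequent = a period.
The two phrases open with the same material (α / α'), so the period is parallel.

parallel period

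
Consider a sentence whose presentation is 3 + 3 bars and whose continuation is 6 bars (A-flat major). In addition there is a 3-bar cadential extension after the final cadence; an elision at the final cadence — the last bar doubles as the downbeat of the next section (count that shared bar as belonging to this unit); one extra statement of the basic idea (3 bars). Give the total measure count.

18 measures

Basic sentence: 3 + 3 + 6 = 12 bars.
12 (basic form) + 3 (cadential extension) + 3 (extra statement) = 18.
The elision shares a bar with the next section but does not change this unit's count.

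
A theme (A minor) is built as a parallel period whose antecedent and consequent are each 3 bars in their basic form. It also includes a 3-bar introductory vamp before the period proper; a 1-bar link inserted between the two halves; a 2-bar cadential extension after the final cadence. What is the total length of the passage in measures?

12 measures

Basic parallel period: 3 + 3 = 6 bars.
6 (basic form) + 3 (introduction) + 1 (link) + 2 (cadential extension) = 12.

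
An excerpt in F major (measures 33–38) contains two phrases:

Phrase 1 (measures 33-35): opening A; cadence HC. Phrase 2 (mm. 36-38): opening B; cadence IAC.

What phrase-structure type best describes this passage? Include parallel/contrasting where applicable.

Phrase 1 ends with a half cadence (weaker) and phrase 2 with an imperfect authentic cadence (stronger): antecedent + consequent = a period.
The two phrases open with different material (A / B), so the period is contrasting.

contrasting period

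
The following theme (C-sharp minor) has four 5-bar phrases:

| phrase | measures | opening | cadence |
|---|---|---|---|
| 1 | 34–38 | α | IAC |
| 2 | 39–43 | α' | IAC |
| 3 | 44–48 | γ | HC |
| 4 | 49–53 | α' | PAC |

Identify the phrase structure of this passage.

Four phrases in two halves: the first half (measures 34-43) ends with an imperfect authentic cadence, the second (measures 44-53) with a perfect authentic cadence — a large antecedent–consequent pair, i.e. a double period.
Phrase 3 begins with different material from phrase 1, making it contrasting.

contrasting double period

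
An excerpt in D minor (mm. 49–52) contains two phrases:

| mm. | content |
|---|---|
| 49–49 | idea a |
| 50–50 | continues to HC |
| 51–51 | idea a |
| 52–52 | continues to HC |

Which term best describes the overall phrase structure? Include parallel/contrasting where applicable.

Both phrases have the same opening (a) and the same cadence (half cadence): the second is a restatement, not a consequent, so this is a repeated phrase rather than a period.

repeated phrase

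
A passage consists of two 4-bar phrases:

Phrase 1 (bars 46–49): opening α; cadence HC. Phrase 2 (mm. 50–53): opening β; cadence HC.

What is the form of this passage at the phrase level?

phrase group

The second phrase closes with a half cadence, which is not stronger than the first phrase's half cadence; without a weak→strong cadential pair there is no antecedent–consequent relationship, so this is a phrase group rather than a period.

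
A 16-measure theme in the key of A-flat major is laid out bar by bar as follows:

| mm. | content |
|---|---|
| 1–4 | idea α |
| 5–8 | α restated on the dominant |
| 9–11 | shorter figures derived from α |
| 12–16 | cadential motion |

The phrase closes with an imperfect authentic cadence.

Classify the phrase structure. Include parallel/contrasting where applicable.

sentence

Basic idea (mm. 1–4) + its repetition (measures 5–8) form the presentation; fragmentation and cadence (mm. 9-16) form the continuation — the 16-bar whole is a sentence.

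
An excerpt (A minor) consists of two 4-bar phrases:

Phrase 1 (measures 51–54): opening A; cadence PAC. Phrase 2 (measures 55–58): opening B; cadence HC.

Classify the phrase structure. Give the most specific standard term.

phrase group

The second phrase closes with a half cadence, which is not stronger than the first phrase's perfect authentic cadence; without a weak→strong cadential pair there is no antecedent–consequent relationship, so this is a phrase group rather than a period.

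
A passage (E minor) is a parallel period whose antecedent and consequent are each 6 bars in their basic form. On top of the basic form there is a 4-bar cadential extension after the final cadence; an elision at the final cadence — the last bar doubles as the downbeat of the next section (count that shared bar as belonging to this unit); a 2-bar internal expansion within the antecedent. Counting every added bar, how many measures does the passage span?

Basic parallel period: 6 + 6 = 12 bars.
12 (basic form) + 4 (cadential extension) + 2 (internal expansion) = 18.
The elision shares a bar with the next section but does not change this unit's count.

18 measures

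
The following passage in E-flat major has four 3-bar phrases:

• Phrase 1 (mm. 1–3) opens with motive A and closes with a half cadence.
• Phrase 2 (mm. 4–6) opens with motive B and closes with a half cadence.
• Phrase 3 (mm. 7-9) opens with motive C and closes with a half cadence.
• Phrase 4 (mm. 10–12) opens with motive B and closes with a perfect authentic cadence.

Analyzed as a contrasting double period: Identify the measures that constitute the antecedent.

In a double period the four phrases pair into a large antecedent (phrases 1–2, ending half cadence) and a large consequent (phrases 3–4, ending perfect authentic cadence). The antecedent spans bars 1-6.

measures 1–6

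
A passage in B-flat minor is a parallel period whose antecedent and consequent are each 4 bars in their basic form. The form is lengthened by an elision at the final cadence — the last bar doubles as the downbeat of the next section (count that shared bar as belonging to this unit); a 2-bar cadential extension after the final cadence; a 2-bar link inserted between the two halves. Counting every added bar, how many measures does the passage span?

Basic parallel period: 4 + 4 = 8 bars.
8 (basic form) + 2 (cadential extension) + 2 (link) = 12.
The elision shares a bar with the next section but does not change this unit's count.

12 measures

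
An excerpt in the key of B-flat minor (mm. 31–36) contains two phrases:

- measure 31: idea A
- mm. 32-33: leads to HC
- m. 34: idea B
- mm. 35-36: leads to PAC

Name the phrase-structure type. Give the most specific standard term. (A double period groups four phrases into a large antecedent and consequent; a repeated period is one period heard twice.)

Phrase 1 ends with a half cadence (weaker) and phrase 2 with a perfect authentic cadence (stronger): antecedent + consequent = a period.
The two phrases open with different material (A / B), so the period is contrasting.

contrasting period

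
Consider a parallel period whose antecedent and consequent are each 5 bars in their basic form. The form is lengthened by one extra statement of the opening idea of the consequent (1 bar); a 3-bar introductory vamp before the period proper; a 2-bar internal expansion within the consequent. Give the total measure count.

Basic parallel period: 5 + 5 = 10 bars.
10 (basic form) + 1 (extra statement) + 3 (introduction) + 2 (internal expansion) = 16.

16 measures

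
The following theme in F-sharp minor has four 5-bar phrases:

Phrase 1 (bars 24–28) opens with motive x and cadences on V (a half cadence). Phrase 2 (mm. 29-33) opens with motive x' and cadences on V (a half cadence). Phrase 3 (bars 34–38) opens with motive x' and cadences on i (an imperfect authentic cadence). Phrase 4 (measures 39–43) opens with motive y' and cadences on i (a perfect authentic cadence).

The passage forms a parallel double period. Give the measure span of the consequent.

measures 34–43

In a double period the four phrases pair into a large antecedent (phrases 1–2, ending half cadence) and a large consequent (phrases 3–4, ending perfect authentic cadence). The consequent spans mm. 34–43.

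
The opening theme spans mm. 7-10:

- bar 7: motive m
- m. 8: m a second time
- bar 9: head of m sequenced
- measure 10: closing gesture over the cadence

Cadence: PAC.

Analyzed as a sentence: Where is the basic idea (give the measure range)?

The presentation of a sentence is the basic idea (m. 7) plus its repetition (m. 8); the basic idea is therefore bar 7.

measures 7–7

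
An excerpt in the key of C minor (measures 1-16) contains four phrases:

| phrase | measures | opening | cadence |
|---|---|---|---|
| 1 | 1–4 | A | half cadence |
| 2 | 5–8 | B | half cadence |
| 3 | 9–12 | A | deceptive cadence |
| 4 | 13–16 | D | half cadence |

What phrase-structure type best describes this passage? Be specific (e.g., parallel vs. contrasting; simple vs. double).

phrase group

Phrase 4 ends with a half cadence, no stronger than phrase 2's half cadence, so the four phrases do not form a double period; nor do phrases 3–4 duplicate 1–2, so it is not a repeated period. With no phrase reaching a conclusive cadence, the passage is a phrase group.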